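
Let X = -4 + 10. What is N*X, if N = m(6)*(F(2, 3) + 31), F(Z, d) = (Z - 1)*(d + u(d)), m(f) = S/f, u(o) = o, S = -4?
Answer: -148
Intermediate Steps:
X = 6
m(f) = -4/f
F(Z, d) = 2*d*(-1 + Z) (F(Z, d) = (Z - 1)*(d + d) = (-1 + Z)*(2*d) = 2*d*(-1 + Z))
N = -74/3 (N = (-4/6)*(2*3*(-1 + 2) + 31) = (-4*⅙)*(2*3*1 + 31) = -2*(6 + 31)/3 = -⅔*37 = -74/3 ≈ -24.667)
N*X = -74/3*6 = -148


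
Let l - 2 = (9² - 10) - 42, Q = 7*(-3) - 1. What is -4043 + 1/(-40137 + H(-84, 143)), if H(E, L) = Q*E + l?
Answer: -154677095/38258 ≈ -4043.0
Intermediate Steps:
Q = -22 (Q = -21 - 1 = -22)
l = 31 (l = 2 + ((9² - 10) - 42) = 2 + ((81 - 10) - 42) = 2 + (71 - 42) = 2 + 29 = 31)
H(E, L) = 31 - 22*E (H(E, L) = -22*E + 31 = 31 - 22*E)
-4043 + 1/(-40137 + H(-84, 143)) = -4043 + 1/(-40137 + (31 - 22*(-84))) = -4043 + 1/(-40137 + (31 + 1848)) = -4043 + 1/(-40137 + 1879) = -4043 + 1/(-38258) = -4043 - 1/38258 = -154677095/38258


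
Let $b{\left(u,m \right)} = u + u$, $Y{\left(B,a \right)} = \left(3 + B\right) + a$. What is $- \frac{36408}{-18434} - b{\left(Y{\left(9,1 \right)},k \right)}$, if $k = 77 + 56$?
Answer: $- \frac{221438}{9217} \approx -24.025$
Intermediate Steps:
$Y{\left(B,a \right)} = 3 + B + a$
$k = 133$
$b{\left(u,m \right)} = 2 u$
$- \frac{36408}{-18434} - b{\left(Y{\left(9,1 \right)},k \right)} = - \frac{36408}{-18434} - 2 \left(3 + 9 + 1\right) = \left(-36408\right) \left(- \frac{1}{18434}\right) - 2 \cdot 13 = \frac{18204}{9217} - 26 = - \frac{221438}{9217}$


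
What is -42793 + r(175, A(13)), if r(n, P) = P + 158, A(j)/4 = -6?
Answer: -42659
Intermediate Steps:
A(j) = -24 (A(j) = 4*(-6) = -24)
r(n, P) = 158 + P
-42793 + r(175, A(13)) = -42793 + (158 - 24) = -42793 + 134 = -42659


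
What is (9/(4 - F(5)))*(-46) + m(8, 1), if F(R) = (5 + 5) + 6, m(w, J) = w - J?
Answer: 83/2 ≈ 41.500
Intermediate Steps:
F(R) = 16 (F(R) = 10 + 6 = 16)
(9/(4 - F(5)))*(-46) + m(8, 1) = (9/(4 - 1*16))*(-46) + (8 - 1*1) = (9/(4 - 16))*(-46) + (8 - 1) = (9/(-12))*(-46) + 7 = (9*(-1/12))*(-46) + 7 = -¾*(-46) + 7 = 69/2 + 7 = 83/2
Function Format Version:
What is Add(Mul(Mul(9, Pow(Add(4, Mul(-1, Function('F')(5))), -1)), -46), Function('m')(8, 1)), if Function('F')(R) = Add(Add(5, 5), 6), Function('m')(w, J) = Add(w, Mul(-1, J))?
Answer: Rational(83, 2) ≈ 41.500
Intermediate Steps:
Function('F')(R) = 16 (Function('F')(R) = Add(10, 6) = 16)
Add(Mul(Mul(9, Pow(Add(4, Mul(-1, Function('F')(5))), -1)), -46), Function('m')(8, 1)) = Add(Mul(Mul(9, Pow(Add(4, Mul(-1, 16)), -1)), -46), Add(8, Mul(-1, 1))) = Add(Mul(Mul(9, Pow(Add(4, -16), -1)), -46), Add(8, -1)) = Add(Mul(Mul(9, Pow(-12, -1)), -46), 7) = Add(Mul(Mul(9, Rational(-1, 12)), -46), 7) = Add(Mul(Rational(-3, 4), -46), 7) = Add(Rational(69, 2), 7) = Rational(83, 2)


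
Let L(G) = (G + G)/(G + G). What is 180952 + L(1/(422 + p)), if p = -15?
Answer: 180953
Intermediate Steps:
L(G) = 1 (L(G) = (2*G)/((2*G)) = (2*G)*(1/(2*G)) = 1)
180952 + L(1/(422 + p)) = 180952 + 1 = 180953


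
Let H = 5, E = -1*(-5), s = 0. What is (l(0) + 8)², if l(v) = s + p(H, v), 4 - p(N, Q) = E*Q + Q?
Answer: 144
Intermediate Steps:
E = 5
p(N, Q) = 4 - 6*Q (p(N, Q) = 4 - (5*Q + Q) = 4 - 6*Q)
l(v) = 4 - 6*v (l(v) = 0 + (4 - 6*v) = 4 - 6*v)
(l(0) + 8)² = ((4 - 6*0) + 8)² = ((4 + 0) + 8)² = (4 + 8)² = 12² = 144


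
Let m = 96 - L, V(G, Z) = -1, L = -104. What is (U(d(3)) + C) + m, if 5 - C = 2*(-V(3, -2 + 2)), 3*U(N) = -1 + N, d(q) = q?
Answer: 611/3 ≈ 203.67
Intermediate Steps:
U(N) = -⅓ + N/3 (U(N) = (-1 + N)/3 = -⅓ + N/3)
m = 200 (m = 96 - 1*(-104) = 96 + 104 = 200)
C = 3 (C = 5 - 2*(-1*(-1)) = 5 - 2 = 3)
(U(d(3)) + C) + m = ((-⅓ + (⅓)*3) + 3) + 200 = ((-⅓ + 1) + 3) + 200 = (⅔ + 3) + 200 = 11/3 + 200 = 611/3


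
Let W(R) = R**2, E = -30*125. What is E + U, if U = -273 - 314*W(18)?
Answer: -105759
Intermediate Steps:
E = -3750
U = -102009 (U = -273 - 314*18**2 = -273 - 314*324 = -273 - 101736 = -102009)
E + U = -3750 - 102009 = -105759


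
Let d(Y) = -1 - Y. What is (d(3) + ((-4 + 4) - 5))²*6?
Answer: 486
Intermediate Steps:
(d(3) + ((-4 + 4) - 5))²*6 = ((-1 - 1*3) + ((-4 + 4) - 5))²*6 = ((-1 - 3) + (0 - 5))²*6 = (-4 - 5)²*6 = (-9)²*6 = 81*6 = 486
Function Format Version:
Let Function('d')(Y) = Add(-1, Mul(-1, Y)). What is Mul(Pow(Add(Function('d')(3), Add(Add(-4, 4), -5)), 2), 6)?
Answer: 486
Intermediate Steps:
Mul(Pow(Add(Function('d')(3), Add(Add(-4, 4), -5)), 2), 6) = Mul(Pow(Add(Add(-1, Mul(-1, 3)), Add(Add(-4, 4), -5)), 2), 6) = Mul(Pow(Add(Add(-1, -3), Add(0, -5)), 2), 6) = Mul(Pow(Add(-4, -5), 2), 6) = Mul(Pow(-9, 2), 6) = Mul(81, 6) = 486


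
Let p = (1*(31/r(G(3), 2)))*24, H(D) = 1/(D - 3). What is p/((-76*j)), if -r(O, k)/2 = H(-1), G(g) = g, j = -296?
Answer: 93/1406 ≈ 0.066145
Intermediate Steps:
H(D) = 1/(-3 + D)
r(O, k) = ½ (r(O, k) = -2/(-3 - 1) = -2/(-4) = -2*(-¼) = ½)
p = 1488 (p = (1*(31/(½)))*24 = (1*(31*2))*24 = (1*62)*24 = 62*24 = 1488)
p/((-76*j)) = 1488/((-76*(-296))) = 1488/22496 = 1488*(1/22496) = 93/1406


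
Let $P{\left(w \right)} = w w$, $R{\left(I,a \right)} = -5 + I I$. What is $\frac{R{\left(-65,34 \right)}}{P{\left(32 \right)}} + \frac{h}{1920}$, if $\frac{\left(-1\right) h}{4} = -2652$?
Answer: $\frac{12347}{1280} \approx 9.6461$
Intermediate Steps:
$R{\left(I,a \right)} = -5 + I^{2}$
$P{\left(w \right)} = w^{2}$
$h = 10608$ ($h = \left(-4\right) \left(-2652\right) = 10608$)
$\frac{R{\left(-65,34 \right)}}{P{\left(32 \right)}} + \frac{h}{1920} = \frac{-5 + \left(-65\right)^{2}}{32^{2}} + \frac{10608}{1920} = \frac{-5 + 4225}{1024} + 10608 \cdot \frac{1}{1920} = 4220 \cdot \frac{1}{1024} + \frac{221}{40} = \frac{1055}{256} + \frac{221}{40} = \frac{12347}{1280}$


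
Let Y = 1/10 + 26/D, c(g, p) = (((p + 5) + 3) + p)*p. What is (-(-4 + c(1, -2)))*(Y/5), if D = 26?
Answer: 66/25 ≈ 2.6400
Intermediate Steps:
c(g, p) = p*(8 + 2*p) (c(g, p) = (((5 + p) + 3) + p)*p = ((8 + p) + p)*p = (8 + 2*p)*p = p*(8 + 2*p))
Y = 11/10 (Y = 1/10 + 26/26 = 1*(1/10) + 26*(1/26) = 1/10 + 1 = 11/10 ≈ 1.1000)
(-(-4 + c(1, -2)))*(Y/5) = (-(-4 + 2*(-2)*(4 - 2)))*((11/10)/5) = (-(-4 + 2*(-2)*2))*((11/10)*(1/5)) = -(-4 - 8)*(11/50) = -1*(-12)*(11/50) = 12*(11/50) = 66/25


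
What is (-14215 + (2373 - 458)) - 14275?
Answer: -26575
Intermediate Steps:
(-14215 + (2373 - 458)) - 14275 = (-14215 + 1915) - 14275 = -12300 - 14275 = -26575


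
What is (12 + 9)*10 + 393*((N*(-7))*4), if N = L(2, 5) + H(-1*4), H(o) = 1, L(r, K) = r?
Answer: -32802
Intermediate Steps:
N = 3 (N = 2 + 1 = 3)
(12 + 9)*10 + 393*((N*(-7))*4) = (12 + 9)*10 + 393*((3*(-7))*4) = 21*10 + 393*(-21*4) = 210 + 393*(-84) = 210 - 33012 = -32802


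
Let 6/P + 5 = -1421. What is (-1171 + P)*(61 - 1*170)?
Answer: 91006934/713 ≈ 1.2764e+5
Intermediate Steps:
P = -3/713 (P = 6/(-5 - 1421) = 6/(-1426) = 6*(-1/1426) = -3/713 ≈ -0.0042076)
(-1171 + P)*(61 - 1*170) = (-1171 - 3/713)*(61 - 1*170) = -834926*(61 - 170)/713 = -834926/713*(-109) = 91006934/713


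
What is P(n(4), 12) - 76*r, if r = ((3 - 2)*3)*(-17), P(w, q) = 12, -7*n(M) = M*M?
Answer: 3888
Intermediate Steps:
n(M) = -M²/7 (n(M) = -M*M/7 = -M²/7)
r = -51 (r = (1*3)*(-17) = 3*(-17) = -51)
P(n(4), 12) - 76*r = 12 - 76*(-51) = 12 + 3876 = 3888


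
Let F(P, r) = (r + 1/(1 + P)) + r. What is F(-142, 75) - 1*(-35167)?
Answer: 4979696/141 ≈ 35317.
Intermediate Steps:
F(P, r) = 1/(1 + P) + 2*r
F(-142, 75) - 1*(-35167) = (1 + 2*75 + 2*(-142)*75)/(1 - 142) - 1*(-35167) = (1 + 150 - 21300)/(-141) + 35167 = -1/141*(-21149) + 35167 = 21149/141 + 35167 = 4979696/141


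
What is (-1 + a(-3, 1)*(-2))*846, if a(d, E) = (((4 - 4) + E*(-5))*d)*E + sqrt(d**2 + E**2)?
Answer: -26226 - 1692*sqrt(10) ≈ -31577.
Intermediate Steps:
a(d, E) = sqrt(E**2 + d**2) - 5*d*E**2 (a(d, E) = ((0 - 5*E)*d)*E + sqrt(E**2 + d**2) = ((-5*E)*d)*E + sqrt(E**2 + d**2) = (-5*E*d)*E + sqrt(E**2 + d**2) = -5*d*E**2 + sqrt(E**2 + d**2) = sqrt(E**2 + d**2) - 5*d*E**2)
(-1 + a(-3, 1)*(-2))*846 = (-1 + (sqrt(1**2 + (-3)**2) - 5*(-3)*1**2)*(-2))*846 = (-1 + (sqrt(1 + 9) - 5*(-3)*1)*(-2))*846 = (-1 + (sqrt(10) + 15)*(-2))*846 = (-1 + (15 + sqrt(10))*(-2))*846 = (-1 + (-30 - 2*sqrt(10)))*846 = (-31 - 2*sqrt(10))*846 = -26226 - 1692*sqrt(10)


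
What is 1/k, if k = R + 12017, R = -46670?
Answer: -1/34653 ≈ -2.8858e-5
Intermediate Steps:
k = -34653 (k = -46670 + 12017 = -34653)
1/k = 1/(-34653) = -1/34653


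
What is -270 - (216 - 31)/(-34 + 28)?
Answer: -1435/6 ≈ -239.17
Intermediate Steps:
-270 - (216 - 31)/(-34 + 28) = -270 - 185/(-6) = -270 - 185*(-1)/6 = -270 - 1*(-185/6) = -270 + 185/6 = -1435/6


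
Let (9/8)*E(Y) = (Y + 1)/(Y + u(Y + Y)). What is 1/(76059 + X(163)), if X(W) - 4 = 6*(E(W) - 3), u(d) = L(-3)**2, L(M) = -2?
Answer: 501/38101169 ≈ 1.3149e-5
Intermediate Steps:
u(d) = 4 (u(d) = (-2)**2 = 4)
E(Y) = 8*(1 + Y)/(9*(4 + Y)) (E(Y) = 8*((Y + 1)/(Y + 4))/9 = 8*((1 + Y)/(4 + Y))/9 = 8*(1 + Y)/(9*(4 + Y)))
X(W) = -14 + 16*(1 + W)/(3*(4 + W)) (X(W) = 4 + 6*(8*(1 + W)/(9*(4 + W)) - 3) = 4 + 6*(-3 + 8*(1 + W)/(9*(4 + W))) = 4 + (-18 + 16*(1 + W)/(3*(4 + W))) = -14 + 16*(1 + W)/(3*(4 + W)))
1/(76059 + X(163)) = 1/(76059 + 2*(-76 - 13*163)/(3*(4 + 163))) = 1/(76059 + (2/3)*(-76 - 2119)/167) = 1/(76059 + (2/3)*(1/167)*(-2195)) = 1/(76059 - 4390/501) = 1/(38101169/501) = 501/38101169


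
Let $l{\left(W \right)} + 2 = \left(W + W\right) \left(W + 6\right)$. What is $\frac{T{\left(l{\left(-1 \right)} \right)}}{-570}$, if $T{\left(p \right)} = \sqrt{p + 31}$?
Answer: $- \frac{\sqrt{19}}{570} \approx -0.0076472$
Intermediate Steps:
$l{\left(W \right)} = -2 + 2 W \left(6 + W\right)$ ($l{\left(W \right)} = -2 + \left(W + W\right) \left(W + 6\right) = -2 + 2 W \left(6 + W\right)$)
$T{\left(p \right)} = \sqrt{31 + p}$
$\frac{T{\left(l{\left(-1 \right)} \right)}}{-570} = \frac{\sqrt{31 + \left(-2 + 2 \left(-1\right)^{2} + 12 \left(-1\right)\right)}}{-570} = \sqrt{31 - 12} \left(- \frac{1}{570}\right) = \sqrt{19} \left(- \frac{1}{570}\right) = - \frac{\sqrt{19}}{570}$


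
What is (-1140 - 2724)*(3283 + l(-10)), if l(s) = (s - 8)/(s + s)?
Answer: -63444948/5 ≈ -1.2689e+7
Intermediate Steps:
l(s) = (-8 + s)/(2*s) (l(s) = (-8 + s)/((2*s)) = (-8 + s)*(1/(2*s)) = (-8 + s)/(2*s))
(-1140 - 2724)*(3283 + l(-10)) = (-1140 - 2724)*(3283 + (1/2)*(-8 - 10)/(-10)) = -3864*(3283 + (1/2)*(-1/10)*(-18)) = -3864*(3283 + 9/10) = -3864*32839/10 = -63444948/5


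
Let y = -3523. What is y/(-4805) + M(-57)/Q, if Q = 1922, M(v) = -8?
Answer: 113/155 ≈ 0.72903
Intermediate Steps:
y/(-4805) + M(-57)/Q = -3523/(-4805) - 8/1922 = -3523*(-1/4805) - 8*1/1922 = 3523/4805 - 4/961 = 113/155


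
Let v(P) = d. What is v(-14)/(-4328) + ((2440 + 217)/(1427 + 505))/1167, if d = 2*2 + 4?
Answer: -817207/1219762404 ≈ -0.00066997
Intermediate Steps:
d = 8 (d = 4 + 4 = 8)
v(P) = 8
v(-14)/(-4328) + ((2440 + 217)/(1427 + 505))/1167 = 8/(-4328) + ((2440 + 217)/(1427 + 505))/1167 = 8*(-1/4328) + (2657/1932)*(1/1167) = -1/541 + (2657*(1/1932))*(1/1167) = -1/541 + (2657/1932)*(1/1167) = -1/541 + 2657/2254644 = -817207/1219762404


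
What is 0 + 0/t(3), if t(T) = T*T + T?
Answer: 0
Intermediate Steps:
t(T) = T + T² (t(T) = T² + T = T + T²)
0 + 0/t(3) = 0 + 0/((3*(1 + 3))) = 0 + 0/((3*4)) = 0 + 0/12 = 0 + 0*(1/12) = 0 + 0 = 0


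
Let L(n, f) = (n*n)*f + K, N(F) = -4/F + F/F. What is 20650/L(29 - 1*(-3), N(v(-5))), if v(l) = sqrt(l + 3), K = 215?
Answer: -20650*I/(-1239*I + 2048*sqrt(2)) ≈ 2.5782 - 6.0268*I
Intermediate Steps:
v(l) = sqrt(3 + l)
N(F) = 1 - 4/F (N(F) = -4/F + 1 = 1 - 4/F)
L(n, f) = 215 + f*n**2 (L(n, f) = (n*n)*f + 215 = n**2*f + 215 = f*n**2 + 215 = 215 + f*n**2)
20650/L(29 - 1*(-3), N(v(-5))) = 20650/(215 + ((-4 + sqrt(3 - 5))/(sqrt(3 - 5)))*(29 - 1*(-3))**2) = 20650/(215 + ((-4 + sqrt(-2))/(sqrt(-2)))*(29 + 3)**2) = 20650/(215 + ((-4 + I*sqrt(2))/((I*sqrt(2))))*32**2) = 20650/(215 + ((-I*sqrt(2)/2)*(-4 + I*sqrt(2)))*1024) = 20650/(215 - I*sqrt(2)*(-4 + I*sqrt(2))/2*1024) = 20650/(215 - 512*I*sqrt(2)*(-4 + I*sqrt(2)))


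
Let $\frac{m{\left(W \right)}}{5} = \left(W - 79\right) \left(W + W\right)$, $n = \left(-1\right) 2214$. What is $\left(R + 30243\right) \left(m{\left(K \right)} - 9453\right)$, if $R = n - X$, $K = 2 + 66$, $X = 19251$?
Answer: $-148637874$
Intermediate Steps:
$K = 68$
$n = -2214$
$m{\left(W \right)} = 10 W \left(-79 + W\right)$ ($m{\left(W \right)} = 5 \left(W - 79\right) \left(W + W\right) = 5 \left(-79 + W\right) 2 W = 5 \cdot 2 W \left(-79 + W\right) = 10 W \left(-79 + W\right)$)
$R = -21465$ ($R = -2214 - 19251 = -21465$)
$\left(R + 30243\right) \left(m{\left(K \right)} - 9453\right) = \left(-21465 + 30243\right) \left(10 \cdot 68 \left(-79 + 68\right) - 9453\right) = 8778 \left(10 \cdot 68 \left(-11\right) - 9453\right) = 8778 \left(-7480 - 9453\right) = 8778 \left(-16933\right) = -148637874$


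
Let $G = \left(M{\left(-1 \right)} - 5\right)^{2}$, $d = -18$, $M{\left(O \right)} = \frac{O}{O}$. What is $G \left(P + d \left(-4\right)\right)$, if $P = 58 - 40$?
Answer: $1440$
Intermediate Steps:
$M{\left(O \right)} = 1$
$P = 18$
$G = 16$ ($G = \left(1 - 5\right)^{2} = \left(-4\right)^{2} = 16$)
$G \left(P + d \left(-4\right)\right) = 16 \left(18 - -72\right) = 16 \left(18 + 72\right) = 16 \cdot 90 = 1440$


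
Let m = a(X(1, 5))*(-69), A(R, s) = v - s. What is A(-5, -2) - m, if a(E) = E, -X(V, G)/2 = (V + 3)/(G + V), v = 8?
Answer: -82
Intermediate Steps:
X(V, G) = -2*(3 + V)/(G + V) (X(V, G) = -2*(V + 3)/(G + V) = -2*(3 + V)/(G + V))
A(R, s) = 8 - s
m = 92 (m = (2*(-3 - 1*1)/(5 + 1))*(-69) = (2*(-3 - 1)/6)*(-69) = (2*(1/6)*(-4))*(-69) = -4/3*(-69) = 92)
A(-5, -2) - m = (8 - 1*(-2)) - 1*92 = (8 + 2) - 92 = 10 - 92 = -82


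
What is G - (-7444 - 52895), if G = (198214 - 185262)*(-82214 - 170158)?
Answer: -3268661805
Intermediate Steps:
G = -3268722144 (G = 12952*(-252372) = -3268722144)
G - (-7444 - 52895) = -3268722144 - (-7444 - 52895) = -3268722144 - 1*(-60339) = -3268722144 + 60339 = -3268661805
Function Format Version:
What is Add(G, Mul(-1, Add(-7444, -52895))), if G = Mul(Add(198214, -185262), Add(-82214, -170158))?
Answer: -3268661805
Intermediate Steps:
G = -3268722144 (G = Mul(12952, -252372) = -3268722144)
Add(G, Mul(-1, Add(-7444, -52895))) = Add(-3268722144, Mul(-1, Add(-7444, -52895))) = Add(-3268722144, Mul(-1, -60339)) = Add(-3268722144, 60339) = -3268661805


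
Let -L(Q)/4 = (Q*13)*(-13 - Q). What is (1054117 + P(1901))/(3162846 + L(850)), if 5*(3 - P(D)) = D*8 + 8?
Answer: 2627692/103268615 ≈ 0.025445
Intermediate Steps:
P(D) = 7/5 - 8*D/5 (P(D) = 3 - (D*8 + 8)/5 = 3 - (8*D + 8)/5 = 3 - (8 + 8*D)/5 = 3 + (-8/5 - 8*D/5) = 7/5 - 8*D/5)
L(Q) = -52*Q*(-13 - Q) (L(Q) = -4*Q*13*(-13 - Q) = -4*13*Q*(-13 - Q) = -52*Q*(-13 - Q))
(1054117 + P(1901))/(3162846 + L(850)) = (1054117 + (7/5 - 8/5*1901))/(3162846 + 52*850*(13 + 850)) = (1054117 + (7/5 - 15208/5))/(3162846 + 52*850*863) = (1054117 - 15201/5)/(3162846 + 38144600) = (5255384/5)/41307446 = (5255384/5)*(1/41307446) = 2627692/103268615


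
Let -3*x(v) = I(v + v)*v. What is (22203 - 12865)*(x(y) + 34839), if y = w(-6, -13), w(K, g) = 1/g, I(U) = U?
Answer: 164940558398/507 ≈ 3.2533e+8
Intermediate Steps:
y = -1/13 (y = 1/(-13) = -1/13 ≈ -0.076923)
x(v) = -2*v²/3 (x(v) = -(v + v)*v/3 = -2*v*v/3 = -2*v²/3)
(22203 - 12865)*(x(y) + 34839) = (22203 - 12865)*(-2*(-1/13)²/3 + 34839) = 9338*(-⅔*1/169 + 34839) = 9338*(-2/507 + 34839) = 9338*(17663371/507) = 164940558398/507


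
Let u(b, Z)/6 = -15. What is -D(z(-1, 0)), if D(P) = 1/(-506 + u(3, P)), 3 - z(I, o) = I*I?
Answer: 1/596 ≈ 0.0016779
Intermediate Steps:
u(b, Z) = -90 (u(b, Z) = 6*(-15) = -90)
z(I, o) = 3 - I**2 (z(I, o) = 3 - I*I = 3 - I**2)
D(P) = -1/596 (D(P) = 1/(-506 - 90) = 1/(-596) = -1/596)
-D(z(-1, 0)) = -1*(-1/596) = 1/596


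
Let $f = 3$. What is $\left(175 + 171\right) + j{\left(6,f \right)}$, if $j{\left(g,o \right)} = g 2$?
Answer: $358$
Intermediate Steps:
$j{\left(g,o \right)} = 2 g$
$\left(175 + 171\right) + j{\left(6,f \right)} = \left(175 + 171\right) + 2 \cdot 6 = 346 + 12 = 358$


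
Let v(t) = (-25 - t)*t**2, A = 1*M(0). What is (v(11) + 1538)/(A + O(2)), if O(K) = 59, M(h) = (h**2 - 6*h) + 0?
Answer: -2818/59 ≈ -47.763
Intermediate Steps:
M(h) = h**2 - 6*h
A = 0 (A = 1*(0*(-6 + 0)) = 1*(0*(-6)) = 1*0 = 0)
v(t) = t**2*(-25 - t)
(v(11) + 1538)/(A + O(2)) = (11**2*(-25 - 1*11) + 1538)/(0 + 59) = (121*(-25 - 11) + 1538)/59 = (121*(-36) + 1538)*(1/59) = (-4356 + 1538)*(1/59) = -2818*1/59 = -2818/59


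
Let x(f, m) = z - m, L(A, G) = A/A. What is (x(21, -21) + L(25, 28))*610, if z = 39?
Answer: 37210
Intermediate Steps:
L(A, G) = 1
x(f, m) = 39 - m
(x(21, -21) + L(25, 28))*610 = ((39 - 1*(-21)) + 1)*610 = ((39 + 21) + 1)*610 = (60 + 1)*610 = 61*610 = 37210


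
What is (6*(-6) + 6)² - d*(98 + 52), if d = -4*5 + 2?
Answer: 3600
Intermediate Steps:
d = -18 (d = -20 + 2 = -18)
(6*(-6) + 6)² - d*(98 + 52) = (6*(-6) + 6)² - (-18)*(98 + 52) = (-36 + 6)² - (-18)*150 = (-30)² - 1*(-2700) = 900 + 2700 = 3600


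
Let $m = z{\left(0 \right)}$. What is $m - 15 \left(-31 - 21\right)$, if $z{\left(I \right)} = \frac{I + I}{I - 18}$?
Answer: $780$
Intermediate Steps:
$z{\left(I \right)} = \frac{2 I}{-18 + I}$
$m = 0$ ($m = 2 \cdot 0 \frac{1}{-18 + 0} = 2 \cdot 0 \frac{1}{-18} = 2 \cdot 0 \left(- \frac{1}{18}\right) = 0$)
$m - 15 \left(-31 - 21\right) = 0 - 15 \left(-31 - 21\right) = 0 - -780 = 0 + 780 = 780$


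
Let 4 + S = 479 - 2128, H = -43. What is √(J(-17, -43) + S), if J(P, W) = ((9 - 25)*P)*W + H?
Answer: 12*I*√93 ≈ 115.72*I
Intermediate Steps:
J(P, W) = -43 - 16*P*W (J(P, W) = ((9 - 25)*P)*W - 43 = (-16*P)*W - 43 = -16*P*W - 43 = -43 - 16*P*W)
S = -1653 (S = -4 + (479 - 2128) = -4 - 1649 = -1653)
√(J(-17, -43) + S) = √((-43 - 16*(-17)*(-43)) - 1653) = √((-43 - 11696) - 1653) = √(-11739 - 1653) = √(-13392) = 12*I*√93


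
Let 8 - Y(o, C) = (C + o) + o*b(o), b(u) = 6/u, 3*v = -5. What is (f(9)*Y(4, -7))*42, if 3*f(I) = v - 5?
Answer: -1400/3 ≈ -466.67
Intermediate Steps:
v = -5/3 (v = (⅓)*(-5) = -5/3 ≈ -1.6667)
f(I) = -20/9 (f(I) = (-5/3 - 5)/3 = (⅓)*(-20/3) = -20/9)
Y(o, C) = 2 - C - o (Y(o, C) = 8 - ((C + o) + o*(6/o)) = 8 - ((C + o) + 6) = 8 - (6 + C + o) = 8 + (-6 - C - o) = 2 - C - o)
(f(9)*Y(4, -7))*42 = -20*(2 - 1*(-7) - 1*4)/9*42 = -20*(2 + 7 - 4)/9*42 = -20/9*5*42 = -100/9*42 = -1400/3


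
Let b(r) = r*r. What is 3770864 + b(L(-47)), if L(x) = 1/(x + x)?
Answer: 33319354305/8836 ≈ 3.7709e+6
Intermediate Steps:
L(x) = 1/(2*x)
b(r) = r²
3770864 + b(L(-47)) = 3770864 + ((½)/(-47))² = 3770864 + ((½)*(-1/47))² = 3770864 + (-1/94)² = 3770864 + 1/8836 = 33319354305/8836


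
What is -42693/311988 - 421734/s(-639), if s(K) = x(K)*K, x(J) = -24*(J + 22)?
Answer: -1891656521/20500887474 ≈ -0.092272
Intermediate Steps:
x(J) = -528 - 24*J (x(J) = -24*(22 + J) = -528 - 24*J)
s(K) = K*(-528 - 24*K) (s(K) = (-528 - 24*K)*K = K*(-528 - 24*K))
-42693/311988 - 421734/s(-639) = -42693/311988 - 421734*1/(15336*(22 - 639)) = -42693*1/311988 - 421734/((-24*(-639)*(-617))) = -14231/103996 - 421734/(-9462312) = -14231/103996 - 421734*(-1/9462312) = -14231/103996 + 70289/1577052 = -1891656521/20500887474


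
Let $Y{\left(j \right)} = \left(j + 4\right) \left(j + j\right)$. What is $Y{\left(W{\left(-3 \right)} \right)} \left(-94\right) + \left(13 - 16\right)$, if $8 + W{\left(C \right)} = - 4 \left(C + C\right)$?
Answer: $-60163$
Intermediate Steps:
$W{\left(C \right)} = -8 - 8 C$ ($W{\left(C \right)} = -8 - 4 \left(C + C\right) = -8 - 4 \cdot 2 C = -8 - 8 C$)
$Y{\left(j \right)} = 2 j \left(4 + j\right)$ ($Y{\left(j \right)} = \left(4 + j\right) 2 j = 2 j \left(4 + j\right)$)
$Y{\left(W{\left(-3 \right)} \right)} \left(-94\right) + \left(13 - 16\right) = 2 \left(-8 - -24\right) \left(4 - -16\right) \left(-94\right) + \left(13 - 16\right) = 2 \left(-8 + 24\right) \left(4 + \left(-8 + 24\right)\right) \left(-94\right) + \left(13 - 16\right) = 2 \cdot 16 \left(4 + 16\right) \left(-94\right) - 3 = 2 \cdot 16 \cdot 20 \left(-94\right) - 3 = 640 \left(-94\right) - 3 = -60160 - 3 = -60163$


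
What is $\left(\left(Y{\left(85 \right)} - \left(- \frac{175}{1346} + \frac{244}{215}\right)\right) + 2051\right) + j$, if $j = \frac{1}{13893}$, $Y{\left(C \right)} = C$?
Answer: $\frac{8583738115603}{4020495270} \approx 2135.0$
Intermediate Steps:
$j = \frac{1}{13893} \approx 7.1979 \cdot 10^{-5}$
$\left(\left(Y{\left(85 \right)} - \left(- \frac{175}{1346} + \frac{244}{215}\right)\right) + 2051\right) + j = \left(\left(85 - \left(- \frac{175}{1346} + \frac{244}{215}\right)\right) + 2051\right) + \frac{1}{13893} = \left(\left(85 - \frac{290799}{289390}\right) + 2051\right) + \frac{1}{13893} = \left(\frac{24307351}{289390} + 2051\right) + \frac{1}{13893} = \frac{617846241}{289390} + \frac{1}{13893} = \frac{8583738115603}{4020495270}$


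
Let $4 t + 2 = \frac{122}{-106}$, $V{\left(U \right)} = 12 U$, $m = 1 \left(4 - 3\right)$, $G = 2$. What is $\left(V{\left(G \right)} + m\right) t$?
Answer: $- \frac{4175}{212} \approx -19.693$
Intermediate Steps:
$m = 1$ ($m = 1 \cdot 1 = 1$)
$t = - \frac{167}{212}$ ($t = - \frac{1}{2} + \frac{122 \frac{1}{-106}}{4} = - \frac{1}{2} + \frac{122 \left(- \frac{1}{106}\right)}{4} = - \frac{1}{2} + \frac{1}{4} \left(- \frac{61}{53}\right) = - \frac{1}{2} - \frac{61}{212} = - \frac{167}{212} \approx -0.78774$)
$\left(V{\left(G \right)} + m\right) t = \left(12 \cdot 2 + 1\right) \left(- \frac{167}{212}\right) = \left(24 + 1\right) \left(- \frac{167}{212}\right) = 25 \left(- \frac{167}{212}\right) = - \frac{4175}{212}$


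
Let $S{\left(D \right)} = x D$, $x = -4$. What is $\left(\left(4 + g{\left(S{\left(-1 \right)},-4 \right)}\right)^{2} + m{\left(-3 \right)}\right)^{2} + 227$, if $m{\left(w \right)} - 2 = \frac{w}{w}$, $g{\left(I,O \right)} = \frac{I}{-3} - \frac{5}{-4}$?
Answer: $\frac{11681953}{20736} \approx 563.37$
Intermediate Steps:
$S{\left(D \right)} = - 4 D$
$g{\left(I,O \right)} = \frac{5}{4} - \frac{I}{3}$ ($g{\left(I,O \right)} = I \left(- \frac{1}{3}\right) - - \frac{5}{4} = - \frac{I}{3} + \frac{5}{4} = \frac{5}{4} - \frac{I}{3}$)
$m{\left(w \right)} = 3$ ($m{\left(w \right)} = 2 + \frac{w}{w} = 2 + 1 = 3$)
$\left(\left(4 + g{\left(S{\left(-1 \right)},-4 \right)}\right)^{2} + m{\left(-3 \right)}\right)^{2} + 227 = \left(\left(4 + \left(\frac{5}{4} - \frac{\left(-4\right) \left(-1\right)}{3}\right)\right)^{2} + 3\right)^{2} + 227 = \left(\left(4 + \left(\frac{5}{4} - \frac{4}{3}\right)\right)^{2} + 3\right)^{2} + 227 = \left(\left(4 - \frac{1}{12}\right)^{2} + 3\right)^{2} + 227 = \left(\left(\frac{47}{12}\right)^{2} + 3\right)^{2} + 227 = \left(\frac{2209}{144} + 3\right)^{2} + 227 = \left(\frac{2641}{144}\right)^{2} + 227 = \frac{6974881}{20736} + 227 = \frac{11681953}{20736}$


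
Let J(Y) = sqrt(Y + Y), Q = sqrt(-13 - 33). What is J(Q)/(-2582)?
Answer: -2**(3/4)*23**(1/4)*sqrt(I)/2582 ≈ -0.0010086 - 0.0010086*I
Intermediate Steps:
Q = I*sqrt(46) (Q = sqrt(-46) = I*sqrt(46) ≈ 6.7823*I)
J(Y) = sqrt(2)*sqrt(Y) (J(Y) = sqrt(2*Y) = sqrt(2)*sqrt(Y))
J(Q)/(-2582) = (sqrt(2)*sqrt(I*sqrt(46)))/(-2582) = (sqrt(2)*(46**(1/4)*sqrt(I)))*(-1/2582) = (2**(3/4)*23**(1/4)*sqrt(I))*(-1/2582) = -2**(3/4)*23**(1/4)*sqrt(I)/2582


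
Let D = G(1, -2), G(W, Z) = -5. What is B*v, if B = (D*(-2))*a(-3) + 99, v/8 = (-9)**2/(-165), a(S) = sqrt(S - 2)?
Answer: -1944/5 - 432*I*sqrt(5)/11 ≈ -388.8 - 87.817*I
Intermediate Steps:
a(S) = sqrt(-2 + S)
v = -216/55 (v = 8*((-9)**2/(-165)) = 8*(81*(-1/165)) = 8*(-27/55) = -216/55 ≈ -3.9273)
D = -5
B = 99 + 10*I*sqrt(5) (B = (-5*(-2))*sqrt(-2 - 3) + 99 = 10*sqrt(-5) + 99 = 10*(I*sqrt(5)) + 99 = 10*I*sqrt(5) + 99 = 99 + 10*I*sqrt(5) ≈ 99.0 + 22.361*I)
B*v = (99 + 10*I*sqrt(5))*(-216/55) = -1944/5 - 432*I*sqrt(5)/11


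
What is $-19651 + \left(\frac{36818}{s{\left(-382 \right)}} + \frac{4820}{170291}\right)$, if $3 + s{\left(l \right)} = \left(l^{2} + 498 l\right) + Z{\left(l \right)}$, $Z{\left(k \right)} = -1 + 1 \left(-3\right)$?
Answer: $- \frac{13483149588467}{686102439} \approx -19652.0$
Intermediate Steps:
$Z{\left(k \right)} = -4$ ($Z{\left(k \right)} = -1 - 3 = -4$)
$s{\left(l \right)} = -7 + l^{2} + 498 l$ ($s{\left(l \right)} = -3 - \left(4 - l^{2} - 498 l\right) = -3 + \left(-4 + l^{2} + 498 l\right) = -7 + l^{2} + 498 l$)
$-19651 + \left(\frac{36818}{s{\left(-382 \right)}} + \frac{4820}{170291}\right) = -19651 + \left(\frac{36818}{-7 + \left(-382\right)^{2} + 498 \left(-382\right)} + \frac{4820}{170291}\right) = -19651 + \left(\frac{36818}{-7 + 145924 - 190236} + 4820 \cdot \frac{1}{170291}\right) = -19651 + \left(\frac{36818}{-44319} + \frac{4820}{170291}\right) = -19651 + \left(36818 \left(- \frac{1}{44319}\right) + \frac{4820}{170291}\right) = -19651 + \left(- \frac{36818}{44319} + \frac{4820}{170291}\right) = -19651 - \frac{550559678}{686102439} = - \frac{13483149588467}{686102439}$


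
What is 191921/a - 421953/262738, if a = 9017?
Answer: 6660027071/338444078 ≈ 19.678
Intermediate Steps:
191921/a - 421953/262738 = 191921/9017 - 421953/262738 = 191921*(1/9017) - 421953*1/262738 = 191921/9017 - 60279/37534 = 6660027071/338444078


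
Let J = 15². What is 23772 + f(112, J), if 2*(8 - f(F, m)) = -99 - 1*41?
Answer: 23850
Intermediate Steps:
J = 225
f(F, m) = 78 (f(F, m) = 8 - (-99 - 1*41)/2 = 8 - (-99 - 41)/2 = 8 - ½*(-140) = 8 + 70 = 78)
23772 + f(112, J) = 23772 + 78 = 23850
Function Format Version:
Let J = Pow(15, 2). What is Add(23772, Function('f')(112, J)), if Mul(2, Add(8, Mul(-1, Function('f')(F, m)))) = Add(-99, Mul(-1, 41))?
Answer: 23850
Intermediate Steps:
J = 225
Function('f')(F, m) = 78 (Function('f')(F, m) = Add(8, Mul(Rational(-1, 2), Add(-99, Mul(-1, 41)))) = Add(8, Mul(Rational(-1, 2), Add(-99, -41))) = Add(8, Mul(Rational(-1, 2), -140)) = Add(8, 70) = 78)
Add(23772, Function('f')(112, J)) = Add(23772, 78) = 23850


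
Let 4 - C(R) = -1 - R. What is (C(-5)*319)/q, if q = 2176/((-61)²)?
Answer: 0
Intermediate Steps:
q = 2176/3721 ≈ 0.58479
C(R) = 5 + R (C(R) = 4 - (-1 - R) = 4 + (1 + R) = 5 + R)
(C(-5)*319)/q = ((5 - 5)*319)/(2176/3721) = (0*319)*(3721/2176) = 0*(3721/2176) = 0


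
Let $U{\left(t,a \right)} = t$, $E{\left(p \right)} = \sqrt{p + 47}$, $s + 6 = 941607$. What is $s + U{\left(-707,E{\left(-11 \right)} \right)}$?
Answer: $940894$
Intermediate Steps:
$s = 941601$ ($s = -6 + 941607 = 941601$)
$E{\left(p \right)} = \sqrt{47 + p}$
$s + U{\left(-707,E{\left(-11 \right)} \right)} = 941601 - 707 = 940894$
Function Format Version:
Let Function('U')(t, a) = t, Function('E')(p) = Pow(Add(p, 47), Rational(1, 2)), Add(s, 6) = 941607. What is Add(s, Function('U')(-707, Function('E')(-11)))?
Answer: 940894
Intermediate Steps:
s = 941601 (s = Add(-6, 941607) = 941601)
Function('E')(p) = Pow(Add(47, p), Rational(1, 2))
Add(s, Function('U')(-707, Function('E')(-11))) = Add(941601, -707) = 940894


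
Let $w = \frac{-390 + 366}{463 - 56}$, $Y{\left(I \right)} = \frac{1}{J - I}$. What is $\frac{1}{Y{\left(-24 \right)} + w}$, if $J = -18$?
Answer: $\frac{2442}{263} \approx 9.2852$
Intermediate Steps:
$Y{\left(I \right)} = \frac{1}{-18 - I}$
$w = - \frac{24}{407} \approx -0.058968$
$\frac{1}{Y{\left(-24 \right)} + w} = \frac{1}{- \frac{1}{18 - 24} - \frac{24}{407}} = \frac{1}{- \frac{1}{-6} - \frac{24}{407}} = \frac{1}{\left(-1\right) \left(- \frac{1}{6}\right) - \frac{24}{407}} = \frac{1}{\frac{1}{6} - \frac{24}{407}} = \frac{1}{\frac{263}{2442}} = \frac{2442}{263}$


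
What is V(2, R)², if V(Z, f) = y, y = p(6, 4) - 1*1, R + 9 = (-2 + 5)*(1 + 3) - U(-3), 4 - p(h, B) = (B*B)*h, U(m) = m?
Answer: 8649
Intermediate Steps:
p(h, B) = 4 - h*B² (p(h, B) = 4 - B*B*h = 4 - B²*h = 4 - h*B²)
R = 6 (R = -9 + ((-2 + 5)*(1 + 3) - 1*(-3)) = -9 + (3*4 + 3) = -9 + (12 + 3) = -9 + 15 = 6)
y = -93 (y = (4 - 1*6*4²) - 1*1 = (4 - 1*6*16) - 1 = (4 - 96) - 1 = -92 - 1 = -93)
V(Z, f) = -93
V(2, R)² = (-93)² = 8649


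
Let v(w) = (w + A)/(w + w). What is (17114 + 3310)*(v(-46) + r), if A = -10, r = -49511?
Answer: -1011200232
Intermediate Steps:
v(w) = (-10 + w)/(2*w) (v(w) = (w - 10)/(w + w) = (-10 + w)/((2*w)) = (-10 + w)*(1/(2*w)) = (-10 + w)/(2*w))
(17114 + 3310)*(v(-46) + r) = (17114 + 3310)*((½)*(-10 - 46)/(-46) - 49511) = 20424*((½)*(-1/46)*(-56) - 49511) = 20424*(14/23 - 49511) = 20424*(-1138739/23) = -1011200232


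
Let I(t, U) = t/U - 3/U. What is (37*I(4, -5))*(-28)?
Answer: 1036/5 ≈ 207.20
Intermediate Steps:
I(t, U) = -3/U + t/U
(37*I(4, -5))*(-28) = (37*((-3 + 4)/(-5)))*(-28) = (37*(-⅕*1))*(-28) = (37*(-⅕))*(-28) = -37/5*(-28) = 1036/5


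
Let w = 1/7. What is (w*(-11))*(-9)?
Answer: 99/7 ≈ 14.143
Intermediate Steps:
w = ⅐ ≈ 0.14286
(w*(-11))*(-9) = ((⅐)*(-11))*(-9) = -11/7*(-9) = 99/7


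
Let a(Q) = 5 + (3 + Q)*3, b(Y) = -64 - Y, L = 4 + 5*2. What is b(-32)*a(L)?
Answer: -1792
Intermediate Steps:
L = 14 (L = 4 + 10 = 14)
a(Q) = 14 + 3*Q (a(Q) = 5 + (9 + 3*Q) = 14 + 3*Q)
b(-32)*a(L) = (-64 - 1*(-32))*(14 + 3*14) = (-64 + 32)*(14 + 42) = -32*56 = -1792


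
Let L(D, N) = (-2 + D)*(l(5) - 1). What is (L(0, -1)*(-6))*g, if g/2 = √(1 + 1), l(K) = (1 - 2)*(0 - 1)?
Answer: 0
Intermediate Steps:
l(K) = 1 (l(K) = -1*(-1) = 1)
L(D, N) = 0 (L(D, N) = (-2 + D)*(1 - 1) = (-2 + D)*0 = 0)
g = 2*√2 (g = 2*√(1 + 1) = 2*√2 ≈ 2.8284)
(L(0, -1)*(-6))*g = (0*(-6))*(2*√2) = 0*(2*√2) = 0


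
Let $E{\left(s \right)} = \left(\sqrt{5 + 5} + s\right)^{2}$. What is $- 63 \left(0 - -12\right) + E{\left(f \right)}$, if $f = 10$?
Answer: $-646 + 20 \sqrt{10} \approx -582.75$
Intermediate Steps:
$E{\left(s \right)} = \left(s + \sqrt{10}\right)^{2}$ ($E{\left(s \right)} = \left(\sqrt{10} + s\right)^{2} = \left(s + \sqrt{10}\right)^{2}$)
$- 63 \left(0 - -12\right) + E{\left(f \right)} = - 63 \left(0 - -12\right) + \left(10 + \sqrt{10}\right)^{2} = - 63 \left(0 + 12\right) + \left(10 + \sqrt{10}\right)^{2} = \left(-63\right) 12 + \left(10 + \sqrt{10}\right)^{2} = -756 + \left(10 + \sqrt{10}\right)^{2}$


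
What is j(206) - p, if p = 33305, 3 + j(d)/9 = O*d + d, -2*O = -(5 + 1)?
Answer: -25916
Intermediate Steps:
O = 3 (O = -(-1)*(5 + 1)/2 = -(-1)*6/2 = -1/2*(-6) = 3)
j(d) = -27 + 36*d (j(d) = -27 + 9*(3*d + d) = -27 + 9*(4*d) = -27 + 36*d)
j(206) - p = (-27 + 36*206) - 1*33305 = (-27 + 7416) - 33305 = 7389 - 33305 = -25916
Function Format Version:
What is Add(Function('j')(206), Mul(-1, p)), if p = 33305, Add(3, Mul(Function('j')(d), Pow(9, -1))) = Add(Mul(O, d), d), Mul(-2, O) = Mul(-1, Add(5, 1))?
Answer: -25916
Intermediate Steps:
O = 3 (O = Mul(Rational(-1, 2), Mul(-1, Add(5, 1))) = Mul(Rational(-1, 2), Mul(-1, 6)) = Mul(Rational(-1, 2), -6) = 3)
Function('j')(d) = Add(-27, Mul(36, d)) (Function('j')(d) = Add(-27, Mul(9, Add(Mul(3, d), d))) = Add(-27, Mul(9, Mul(4, d))) = Add(-27, Mul(36, d)))
Add(Function('j')(206), Mul(-1, p)) = Add(Add(-27, Mul(36, 206)), Mul(-1, 33305)) = Add(Add(-27, 7416), -33305) = Add(7389, -33305) = -25916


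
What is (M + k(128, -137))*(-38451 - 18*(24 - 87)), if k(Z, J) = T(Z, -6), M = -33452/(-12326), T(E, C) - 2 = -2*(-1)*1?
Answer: -1544102826/6163 ≈ -2.5054e+5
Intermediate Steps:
T(E, C) = 4 (T(E, C) = 2 - 2*(-1)*1 = 2 + 2*1 = 2 + 2 = 4)
M = 16726/6163 (M = -33452*(-1/12326) = 16726/6163 ≈ 2.7139)
k(Z, J) = 4
(M + k(128, -137))*(-38451 - 18*(24 - 87)) = (16726/6163 + 4)*(-38451 - 18*(24 - 87)) = 41378*(-38451 - 18*(-63))/6163 = 41378*(-38451 + 1134)/6163 = (41378/6163)*(-37317) = -1544102826/6163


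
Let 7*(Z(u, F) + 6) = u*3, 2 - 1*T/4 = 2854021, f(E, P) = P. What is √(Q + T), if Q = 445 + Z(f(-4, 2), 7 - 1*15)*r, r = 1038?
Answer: I*√559627495/7 ≈ 3379.5*I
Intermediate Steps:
T = -11416076 (T = 8 - 4*2854021 = 8 - 11416084 = -11416076)
Z(u, F) = -6 + 3*u/7 (Z(u, F) = -6 + (u*3)/7 = -6 + (3*u)/7 = -6 + 3*u/7)
Q = -34253/7 (Q = 445 + (-6 + (3/7)*2)*1038 = 445 + (-6 + 6/7)*1038 = 445 - 36/7*1038 = 445 - 37368/7 = -34253/7 ≈ -4893.3)
√(Q + T) = √(-34253/7 - 11416076) = √(-79946785/7) = I*√559627495/7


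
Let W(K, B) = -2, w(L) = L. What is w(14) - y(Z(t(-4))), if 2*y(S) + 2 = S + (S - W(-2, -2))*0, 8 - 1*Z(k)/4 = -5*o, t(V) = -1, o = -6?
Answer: 59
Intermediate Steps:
Z(k) = -88 (Z(k) = 32 - (-20)*(-6) = 32 - 4*30 = 32 - 120 = -88)
y(S) = -1 + S/2 (y(S) = -1 + (S + (S - 1*(-2))*0)/2 = -1 + (S + (S + 2)*0)/2 = -1 + (S + (2 + S)*0)/2 = -1 + (S + 0)/2 = -1 + S/2)
w(14) - y(Z(t(-4))) = 14 - (-1 + (½)*(-88)) = 14 - (-1 - 44) = 14 - 1*(-45) = 14 + 45 = 59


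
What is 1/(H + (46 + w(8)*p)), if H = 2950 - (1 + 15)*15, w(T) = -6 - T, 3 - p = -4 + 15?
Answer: 1/2868 ≈ 0.00034868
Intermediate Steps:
p = -8 (p = 3 - (-4 + 15) = 3 - 1*11 = 3 - 11 = -8)
H = 2710 (H = 2950 - 16*15 = 2950 - 1*240 = 2950 - 240 = 2710)
1/(H + (46 + w(8)*p)) = 1/(2710 + (46 + (-6 - 1*8)*(-8))) = 1/(2710 + (46 + (-6 - 8)*(-8))) = 1/(2710 + (46 - 14*(-8))) = 1/(2710 + (46 + 112)) = 1/(2710 + 158) = 1/2868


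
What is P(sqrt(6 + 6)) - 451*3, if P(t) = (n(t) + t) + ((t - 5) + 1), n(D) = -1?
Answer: -1358 + 4*sqrt(3) ≈ -1351.1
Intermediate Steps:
P(t) = -5 + 2*t (P(t) = (-1 + t) + ((t - 5) + 1) = (-1 + t) + ((-5 + t) + 1) = (-1 + t) + (-4 + t) = -5 + 2*t)
P(sqrt(6 + 6)) - 451*3 = (-5 + 2*sqrt(6 + 6)) - 451*3 = (-5 + 2*sqrt(12)) - 41*33 = (-5 + 2*(2*sqrt(3))) - 1353 = (-5 + 4*sqrt(3)) - 1353 = -1358 + 4*sqrt(3)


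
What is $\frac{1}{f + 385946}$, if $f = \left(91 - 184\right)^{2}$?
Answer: $\frac{1}{394595} \approx 2.5342 \cdot 10^{-6}$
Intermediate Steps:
$f = 8649$ ($f = \left(-93\right)^{2} = 8649$)
$\frac{1}{f + 385946} = \frac{1}{8649 + 385946} = \frac{1}{394595}$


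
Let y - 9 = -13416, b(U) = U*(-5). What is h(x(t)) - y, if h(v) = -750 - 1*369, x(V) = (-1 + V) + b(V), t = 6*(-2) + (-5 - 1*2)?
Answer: 12288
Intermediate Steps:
b(U) = -5*U
y = -13407 (y = 9 - 13416 = -13407)
t = -19 (t = -12 + (-5 - 2) = -12 - 7 = -19)
x(V) = -1 - 4*V (x(V) = (-1 + V) - 5*V = -1 - 4*V)
h(v) = -1119 (h(v) = -750 - 369 = -1119)
h(x(t)) - y = -1119 - 1*(-13407) = -1119 + 13407 = 12288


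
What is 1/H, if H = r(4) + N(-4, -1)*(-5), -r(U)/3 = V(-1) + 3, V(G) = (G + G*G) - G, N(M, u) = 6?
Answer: -1/42 ≈ -0.023810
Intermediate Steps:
V(G) = G² (V(G) = (G + G²) - G = G²)
r(U) = -12 (r(U) = -3*((-1)² + 3) = -3*(1 + 3) = -3*4 = -12)
H = -42 (H = -12 + 6*(-5) = -12 - 30 = -42)
1/H = 1/(-42) = -1/42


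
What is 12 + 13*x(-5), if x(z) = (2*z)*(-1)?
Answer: 142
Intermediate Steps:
x(z) = -2*z
12 + 13*x(-5) = 12 + 13*(-2*(-5)) = 12 + 13*10 = 12 + 130 = 142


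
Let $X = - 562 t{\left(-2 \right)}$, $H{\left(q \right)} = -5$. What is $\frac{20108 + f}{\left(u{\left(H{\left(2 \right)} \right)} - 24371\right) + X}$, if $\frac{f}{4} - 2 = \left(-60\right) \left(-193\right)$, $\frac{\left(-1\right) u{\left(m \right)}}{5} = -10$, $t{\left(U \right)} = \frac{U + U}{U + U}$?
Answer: $- \frac{66436}{24883} \approx -2.6699$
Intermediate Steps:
$t{\left(U \right)} = 1$ ($t{\left(U \right)} = \frac{2 U}{2 U} = 2 U \frac{1}{2 U} = 1$)
$u{\left(m \right)} = 50$ ($u{\left(m \right)} = \left(-5\right) \left(-10\right) = 50$)
$f = 46328$ ($f = 8 + 4 \left(\left(-60\right) \left(-193\right)\right) = 8 + 4 \cdot 11580 = 8 + 46320 = 46328$)
$X = -562$ ($X = \left(-562\right) 1 = -562$)
$\frac{20108 + f}{\left(u{\left(H{\left(2 \right)} \right)} - 24371\right) + X} = \frac{20108 + 46328}{\left(50 - 24371\right) - 562} = \frac{66436}{-24321 - 562} = \frac{66436}{-24883} = 66436 \left(- \frac{1}{24883}\right) = - \frac{66436}{24883}$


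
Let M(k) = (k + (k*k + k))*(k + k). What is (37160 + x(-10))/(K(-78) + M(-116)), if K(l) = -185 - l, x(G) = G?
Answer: -1486/122723 ≈ -0.012109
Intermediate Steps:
M(k) = 2*k*(k**2 + 2*k) (M(k) = (k + (k**2 + k))*(2*k) = (k + (k + k**2))*(2*k) = (k**2 + 2*k)*(2*k) = 2*k*(k**2 + 2*k))
(37160 + x(-10))/(K(-78) + M(-116)) = (37160 - 10)/((-185 - 1*(-78)) + 2*(-116)**2*(2 - 116)) = 37150/((-185 + 78) + 2*13456*(-114)) = 37150/(-107 - 3067968) = 37150/(-3068075) = 37150*(-1/3068075) = -1486/122723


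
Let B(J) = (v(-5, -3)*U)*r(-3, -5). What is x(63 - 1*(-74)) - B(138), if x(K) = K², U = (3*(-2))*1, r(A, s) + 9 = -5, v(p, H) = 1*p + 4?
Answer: 18853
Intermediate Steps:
v(p, H) = 4 + p (v(p, H) = p + 4 = 4 + p)
r(A, s) = -14 (r(A, s) = -9 - 5 = -14)
U = -6 (U = -6*1 = -6)
B(J) = -84 (B(J) = ((4 - 5)*(-6))*(-14) = -1*(-6)*(-14) = 6*(-14) = -84)
x(63 - 1*(-74)) - B(138) = (63 - 1*(-74))² - 1*(-84) = (63 + 74)² + 84 = 137² + 84 = 18769 + 84 = 18853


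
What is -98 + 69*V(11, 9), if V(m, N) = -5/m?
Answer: -1423/11 ≈ -129.36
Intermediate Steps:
-98 + 69*V(11, 9) = -98 + 69*(-5/11) = -98 - 345/11 = -1423/11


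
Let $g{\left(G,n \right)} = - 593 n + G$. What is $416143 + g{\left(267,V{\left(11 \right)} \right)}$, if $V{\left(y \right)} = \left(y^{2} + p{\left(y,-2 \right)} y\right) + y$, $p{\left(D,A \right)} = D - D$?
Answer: $338134$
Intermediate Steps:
$p{\left(D,A \right)} = 0$
$V{\left(y \right)} = y + y^{2}$ ($V{\left(y \right)} = \left(y^{2} + 0 y\right) + y = \left(y^{2} + 0\right) + y = y^{2} + y = y + y^{2}$)
$g{\left(G,n \right)} = G - 593 n$
$416143 + g{\left(267,V{\left(11 \right)} \right)} = 416143 + \left(267 - 593 \cdot 11 \left(1 + 11\right)\right) = 416143 + \left(267 - 593 \cdot 11 \cdot 12\right) = 416143 + \left(267 - 78276\right) = 416143 - 78009 = 338134$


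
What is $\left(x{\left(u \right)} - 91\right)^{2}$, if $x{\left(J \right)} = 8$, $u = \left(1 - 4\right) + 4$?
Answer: $6889$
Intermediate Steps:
$u = 1$ ($u = -3 + 4 = 1$)
$\left(x{\left(u \right)} - 91\right)^{2} = \left(8 - 91\right)^{2} = \left(-83\right)^{2} = 6889$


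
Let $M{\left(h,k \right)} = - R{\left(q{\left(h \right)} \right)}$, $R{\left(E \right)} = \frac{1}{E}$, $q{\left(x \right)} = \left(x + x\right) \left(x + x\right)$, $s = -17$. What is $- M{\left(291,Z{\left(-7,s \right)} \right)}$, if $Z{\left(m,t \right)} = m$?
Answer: $\frac{1}{338724} \approx 2.9523 \cdot 10^{-6}$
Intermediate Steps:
$q{\left(x \right)} = 4 x^{2}$ ($q{\left(x \right)} = 2 x 2 x = 4 x^{2}$)
$M{\left(h,k \right)} = - \frac{1}{4 h^{2}}$
$- M{\left(291,Z{\left(-7,s \right)} \right)} = - \frac{-1}{4 \cdot 84681} = \left(-1\right) \left(- \frac{1}{338724}\right) = \frac{1}{338724}$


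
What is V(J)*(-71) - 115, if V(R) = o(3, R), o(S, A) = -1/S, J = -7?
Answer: -274/3 ≈ -91.333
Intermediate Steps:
V(R) = -1/3
V(J)*(-71) - 115 = -1/3*(-71) - 115 = 71/3 - 115 = -274/3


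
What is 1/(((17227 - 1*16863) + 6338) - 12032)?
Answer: -1/5330 ≈ -0.00018762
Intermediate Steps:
1/(((17227 - 1*16863) + 6338) - 12032) = 1/(((17227 - 16863) + 6338) - 12032) = 1/((364 + 6338) - 12032) = 1/(6702 - 12032) = 1/(-5330) = -1/5330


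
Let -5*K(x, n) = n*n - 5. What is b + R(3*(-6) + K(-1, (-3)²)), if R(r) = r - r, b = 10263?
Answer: 10263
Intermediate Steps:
K(x, n) = 1 - n²/5 (K(x, n) = -(n*n - 5)/5 = -(n² - 5)/5 = -(-5 + n²)/5 = 1 - n²/5)
R(r) = 0
b + R(3*(-6) + K(-1, (-3)²)) = 10263 + 0 = 10263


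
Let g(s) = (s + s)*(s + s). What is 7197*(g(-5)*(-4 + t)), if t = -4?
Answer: -5757600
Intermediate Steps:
g(s) = 4*s**2 (g(s) = (2*s)*(2*s) = 4*s**2)
7197*(g(-5)*(-4 + t)) = 7197*((4*(-5)**2)*(-4 - 4)) = 7197*((4*25)*(-8)) = 7197*(100*(-8)) = 7197*(-800) = -5757600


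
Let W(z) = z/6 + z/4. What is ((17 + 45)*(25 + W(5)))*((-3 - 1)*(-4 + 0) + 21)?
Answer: 372775/6 ≈ 62129.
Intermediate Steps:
W(z) = 5*z/12 (W(z) = z*(⅙) + z*(¼) = z/6 + z/4 = 5*z/12)
((17 + 45)*(25 + W(5)))*((-3 - 1)*(-4 + 0) + 21) = ((17 + 45)*(25 + (5/12)*5))*((-3 - 1)*(-4 + 0) + 21) = (62*(25 + 25/12))*(-4*(-4) + 21) = (62*(325/12))*(16 + 21) = (10075/6)*37 = 372775/6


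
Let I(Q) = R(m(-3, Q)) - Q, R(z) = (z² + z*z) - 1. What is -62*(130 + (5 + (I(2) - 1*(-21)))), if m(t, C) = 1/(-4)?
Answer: -37975/4 ≈ -9493.8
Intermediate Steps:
m(t, C) = -¼
R(z) = -1 + 2*z² (R(z) = (z² + z²) - 1 = 2*z² - 1 = -1 + 2*z²)
I(Q) = -7/8 - Q (I(Q) = (-1 + 2*(-¼)²) - Q = (-1 + 2*(1/16)) - Q = (-1 + ⅛) - Q = -7/8 - Q)
-62*(130 + (5 + (I(2) - 1*(-21)))) = -62*(130 + (5 + ((-7/8 - 1*2) - 1*(-21)))) = -62*(130 + (5 + ((-7/8 - 2) + 21))) = -62*(130 + (5 + (-23/8 + 21))) = -62*(130 + (5 + 145/8)) = -62*(130 + 185/8) = -62*1225/8 = -37975/4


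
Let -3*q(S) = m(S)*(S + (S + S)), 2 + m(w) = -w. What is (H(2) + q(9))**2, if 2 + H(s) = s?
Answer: 9801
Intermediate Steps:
m(w) = -2 - w
H(s) = -2 + s
q(S) = -S*(-2 - S) (q(S) = -(-2 - S)*(S + (S + S))/3 = -(-2 - S)*(S + 2*S)/3 = -(-2 - S)*3*S/3 = -S*(-2 - S))
(H(2) + q(9))**2 = ((-2 + 2) + 9*(2 + 9))**2 = (0 + 9*11)**2 = (0 + 99)**2 = 99**2 = 9801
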